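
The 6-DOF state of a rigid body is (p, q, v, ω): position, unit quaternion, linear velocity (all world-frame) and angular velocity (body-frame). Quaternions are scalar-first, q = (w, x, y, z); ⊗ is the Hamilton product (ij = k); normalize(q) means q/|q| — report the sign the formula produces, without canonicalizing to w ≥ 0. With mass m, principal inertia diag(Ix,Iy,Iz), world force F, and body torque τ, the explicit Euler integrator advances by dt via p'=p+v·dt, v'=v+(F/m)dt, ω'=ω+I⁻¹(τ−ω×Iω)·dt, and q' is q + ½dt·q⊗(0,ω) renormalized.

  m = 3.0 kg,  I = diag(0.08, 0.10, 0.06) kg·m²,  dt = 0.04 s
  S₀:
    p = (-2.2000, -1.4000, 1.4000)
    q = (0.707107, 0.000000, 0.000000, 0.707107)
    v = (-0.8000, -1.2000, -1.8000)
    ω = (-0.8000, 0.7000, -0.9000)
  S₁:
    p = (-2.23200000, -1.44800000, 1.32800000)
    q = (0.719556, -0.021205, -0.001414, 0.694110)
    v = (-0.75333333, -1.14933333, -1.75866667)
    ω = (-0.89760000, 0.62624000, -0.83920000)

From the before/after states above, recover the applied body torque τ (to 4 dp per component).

ω₁ − ω₀ = (-0.09760000, -0.07376000, 0.06080000)
τ = I·(Δω/dt) + ω₀×(Iω₀) = (-0.1700, -0.1700, 0.0800)

τ = (-0.1700, -0.1700, 0.0800)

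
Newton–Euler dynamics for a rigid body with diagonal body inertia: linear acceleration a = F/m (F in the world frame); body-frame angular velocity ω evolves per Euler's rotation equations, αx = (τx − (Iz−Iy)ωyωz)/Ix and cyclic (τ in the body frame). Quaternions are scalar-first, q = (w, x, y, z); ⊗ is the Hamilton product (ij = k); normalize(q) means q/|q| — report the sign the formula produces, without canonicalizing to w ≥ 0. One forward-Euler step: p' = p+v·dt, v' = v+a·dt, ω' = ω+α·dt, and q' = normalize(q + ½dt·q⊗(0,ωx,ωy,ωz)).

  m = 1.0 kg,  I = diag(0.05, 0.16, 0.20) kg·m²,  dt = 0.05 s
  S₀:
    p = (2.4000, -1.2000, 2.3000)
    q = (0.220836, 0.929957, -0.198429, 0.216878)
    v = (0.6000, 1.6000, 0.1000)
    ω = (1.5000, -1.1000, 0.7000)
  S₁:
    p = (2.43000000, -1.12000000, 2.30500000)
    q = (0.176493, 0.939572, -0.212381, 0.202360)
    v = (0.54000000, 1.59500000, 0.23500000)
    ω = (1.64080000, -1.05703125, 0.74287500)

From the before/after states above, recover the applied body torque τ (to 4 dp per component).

τ = (0.1100, -0.0200, -0.0100)

Δω = ω₁−ω₀ = (0.14080000, 0.04296875, 0.04287500)
ω₀×(Iω₀) = (-0.0308, -0.1575, -0.1815)
τ = I·(Δω/dt) + ω₀×(Iω₀) = (0.1100, -0.0200, -0.0100)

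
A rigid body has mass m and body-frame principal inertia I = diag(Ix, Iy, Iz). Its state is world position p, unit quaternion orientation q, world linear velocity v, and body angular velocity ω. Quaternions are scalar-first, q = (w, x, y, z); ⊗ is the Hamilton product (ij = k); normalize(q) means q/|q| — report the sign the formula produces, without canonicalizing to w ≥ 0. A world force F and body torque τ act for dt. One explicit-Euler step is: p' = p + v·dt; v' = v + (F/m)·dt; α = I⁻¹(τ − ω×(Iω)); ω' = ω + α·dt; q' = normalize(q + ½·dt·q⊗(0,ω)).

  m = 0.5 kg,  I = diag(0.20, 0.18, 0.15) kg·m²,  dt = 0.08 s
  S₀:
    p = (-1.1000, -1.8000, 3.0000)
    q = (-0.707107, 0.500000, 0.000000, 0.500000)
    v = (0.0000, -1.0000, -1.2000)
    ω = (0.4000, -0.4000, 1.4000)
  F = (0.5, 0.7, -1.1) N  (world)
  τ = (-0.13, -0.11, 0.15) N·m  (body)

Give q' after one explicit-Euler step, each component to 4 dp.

2q̇ = q⊗(0,ω) = (-0.9000000, -0.0828428, -0.2171572, -1.1899498)
q' = normalize(q + ½dt·q⊗(0,ω)) = (-0.7418, 0.4958, -0.0087, 0.4516)

q' = (-0.7418, 0.4958, -0.0087, 0.4516)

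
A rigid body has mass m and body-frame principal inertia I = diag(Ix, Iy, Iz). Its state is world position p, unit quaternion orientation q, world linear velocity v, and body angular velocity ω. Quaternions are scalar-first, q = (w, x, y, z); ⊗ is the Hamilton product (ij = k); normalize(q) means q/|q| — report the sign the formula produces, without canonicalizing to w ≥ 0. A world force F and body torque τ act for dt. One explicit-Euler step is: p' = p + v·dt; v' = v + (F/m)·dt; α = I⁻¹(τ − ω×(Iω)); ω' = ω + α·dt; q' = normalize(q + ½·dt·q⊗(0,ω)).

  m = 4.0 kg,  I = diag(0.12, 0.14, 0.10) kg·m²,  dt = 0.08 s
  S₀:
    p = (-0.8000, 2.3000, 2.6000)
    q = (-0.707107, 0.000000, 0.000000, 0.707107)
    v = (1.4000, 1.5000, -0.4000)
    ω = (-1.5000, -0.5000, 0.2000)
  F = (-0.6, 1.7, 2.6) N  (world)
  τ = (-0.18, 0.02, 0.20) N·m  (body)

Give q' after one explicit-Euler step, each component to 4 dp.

q' = (-0.7113, 0.0565, -0.0282, 0.7000)

2q̇ = q⊗(0,ω) = (-0.1414214, 1.4142140, -0.7071070, -0.1414214)
updated quaternion q' = (-0.7113, 0.0565, -0.0282, 0.7000)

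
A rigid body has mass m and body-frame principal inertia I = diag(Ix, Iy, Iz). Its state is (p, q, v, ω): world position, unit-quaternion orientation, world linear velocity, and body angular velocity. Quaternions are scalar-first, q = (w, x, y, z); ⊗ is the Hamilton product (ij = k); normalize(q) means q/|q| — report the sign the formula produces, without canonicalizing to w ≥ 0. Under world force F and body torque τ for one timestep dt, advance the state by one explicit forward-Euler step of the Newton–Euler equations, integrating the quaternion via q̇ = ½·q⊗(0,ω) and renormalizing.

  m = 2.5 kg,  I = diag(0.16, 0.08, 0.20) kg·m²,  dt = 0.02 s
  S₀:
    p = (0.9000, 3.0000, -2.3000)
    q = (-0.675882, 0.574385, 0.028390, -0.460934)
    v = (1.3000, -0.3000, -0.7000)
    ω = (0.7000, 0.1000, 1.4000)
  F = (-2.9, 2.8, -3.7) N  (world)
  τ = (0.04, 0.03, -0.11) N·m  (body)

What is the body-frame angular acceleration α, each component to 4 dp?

gyro term ω×Iω = (0.0168, -0.0392, -0.0056)
angular accel α = (0.1450, 0.8650, -0.5220)

α = (0.1450, 0.8650, -0.5220)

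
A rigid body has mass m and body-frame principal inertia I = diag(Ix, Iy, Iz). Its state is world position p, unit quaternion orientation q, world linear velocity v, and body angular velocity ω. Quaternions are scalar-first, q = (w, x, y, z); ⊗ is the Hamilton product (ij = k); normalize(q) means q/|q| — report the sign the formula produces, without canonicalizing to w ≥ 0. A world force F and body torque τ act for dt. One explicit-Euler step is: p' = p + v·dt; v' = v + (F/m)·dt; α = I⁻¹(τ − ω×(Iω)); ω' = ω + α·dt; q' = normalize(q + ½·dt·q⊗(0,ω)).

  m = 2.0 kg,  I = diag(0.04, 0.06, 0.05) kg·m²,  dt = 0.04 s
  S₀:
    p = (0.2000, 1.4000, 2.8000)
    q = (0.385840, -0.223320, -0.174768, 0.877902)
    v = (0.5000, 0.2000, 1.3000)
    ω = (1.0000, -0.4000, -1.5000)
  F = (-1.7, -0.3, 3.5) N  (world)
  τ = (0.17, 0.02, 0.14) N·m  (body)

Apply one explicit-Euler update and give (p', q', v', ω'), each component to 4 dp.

a = F/m = (-0.8500, -0.1500, 1.7500)
new position p' = (0.2200, 1.4080, 2.8520)
v' = v + a·dt = (0.4660, 0.1940, 1.3700)
precession coupling ω×(Iω) = (-0.0060, 0.0150, -0.0080)
angular accel α = (4.4000, 0.0833, 2.9600)
new body rate ω' = (1.1760, -0.3967, -1.3816)
2q̇ = q⊗(0,ω) = (1.4702658, 0.9991528, 0.3885860, -0.3146640)
q' = normalize(q + ½dt·q⊗(0,ω)) = (0.4150, -0.2032, -0.1669, 0.8710)

p' = (0.2200, 1.4080, 2.8520)
q' = (0.4150, -0.2032, -0.1669, 0.8710)
v' = (0.4660, 0.1940, 1.3700)
ω' = (1.1760, -0.3967, -1.3816)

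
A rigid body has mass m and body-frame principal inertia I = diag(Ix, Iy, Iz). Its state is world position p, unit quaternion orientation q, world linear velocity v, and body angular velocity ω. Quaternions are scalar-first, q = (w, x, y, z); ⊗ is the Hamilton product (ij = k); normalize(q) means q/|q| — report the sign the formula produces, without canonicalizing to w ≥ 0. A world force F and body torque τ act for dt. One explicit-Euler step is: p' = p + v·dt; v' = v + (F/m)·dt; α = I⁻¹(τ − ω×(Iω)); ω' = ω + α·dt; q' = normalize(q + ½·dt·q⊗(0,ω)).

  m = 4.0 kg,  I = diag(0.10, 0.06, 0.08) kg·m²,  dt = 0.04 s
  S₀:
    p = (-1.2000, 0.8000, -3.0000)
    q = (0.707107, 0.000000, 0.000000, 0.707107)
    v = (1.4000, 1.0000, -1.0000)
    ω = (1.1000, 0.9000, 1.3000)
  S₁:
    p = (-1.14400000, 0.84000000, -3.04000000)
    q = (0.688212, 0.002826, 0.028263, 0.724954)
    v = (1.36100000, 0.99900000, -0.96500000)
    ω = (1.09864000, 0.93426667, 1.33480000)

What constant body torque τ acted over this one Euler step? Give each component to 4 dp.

rate change Δω = (-0.00136000, 0.03426667, 0.03480000)
ω₀×(Iω₀) = (0.0234, 0.0286, -0.0396)
I·α + gyro = (0.0200, 0.0800, 0.0300)

τ = (0.0200, 0.0800, 0.0300)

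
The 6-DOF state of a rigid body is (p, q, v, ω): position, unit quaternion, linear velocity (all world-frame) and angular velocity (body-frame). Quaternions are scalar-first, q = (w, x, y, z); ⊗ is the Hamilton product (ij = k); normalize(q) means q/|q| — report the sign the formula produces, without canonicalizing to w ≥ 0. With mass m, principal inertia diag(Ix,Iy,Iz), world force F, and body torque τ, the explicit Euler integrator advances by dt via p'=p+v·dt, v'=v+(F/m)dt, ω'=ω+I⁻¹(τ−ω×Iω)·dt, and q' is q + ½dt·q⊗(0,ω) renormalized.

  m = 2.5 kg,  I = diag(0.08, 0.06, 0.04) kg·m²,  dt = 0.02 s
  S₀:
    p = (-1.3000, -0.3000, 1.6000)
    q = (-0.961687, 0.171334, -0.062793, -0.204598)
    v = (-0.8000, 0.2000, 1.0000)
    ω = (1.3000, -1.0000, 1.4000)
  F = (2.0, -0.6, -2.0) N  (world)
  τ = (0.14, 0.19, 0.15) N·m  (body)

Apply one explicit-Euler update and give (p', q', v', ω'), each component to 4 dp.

precession coupling ω×(Iω) = (0.0280, 0.0728, 0.0260)
angular accel α = (1.4000, 1.9533, 3.1000)
new body rate ω' = (1.3280, -0.9609, 1.4620)
2q̇ = q⊗(0,ω) = (0.0009100, -1.5427013, 0.4558420, -1.4360649)
q + ½dt·q⊗(0,ω), renormalized = (-0.9615, 0.1559, -0.0582, -0.2189)
a = (0.8000, -0.2400, -0.8000)
new position p' = (-1.3160, -0.2960, 1.6200)
v + (F/m)dt = (-0.7840, 0.1952, 0.9840)

p' = (-1.3160, -0.2960, 1.6200)
q' = (-0.9615, 0.1559, -0.0582, -0.2189)
v' = (-0.7840, 0.1952, 0.9840)
ω' = (1.3280, -0.9609, 1.4620)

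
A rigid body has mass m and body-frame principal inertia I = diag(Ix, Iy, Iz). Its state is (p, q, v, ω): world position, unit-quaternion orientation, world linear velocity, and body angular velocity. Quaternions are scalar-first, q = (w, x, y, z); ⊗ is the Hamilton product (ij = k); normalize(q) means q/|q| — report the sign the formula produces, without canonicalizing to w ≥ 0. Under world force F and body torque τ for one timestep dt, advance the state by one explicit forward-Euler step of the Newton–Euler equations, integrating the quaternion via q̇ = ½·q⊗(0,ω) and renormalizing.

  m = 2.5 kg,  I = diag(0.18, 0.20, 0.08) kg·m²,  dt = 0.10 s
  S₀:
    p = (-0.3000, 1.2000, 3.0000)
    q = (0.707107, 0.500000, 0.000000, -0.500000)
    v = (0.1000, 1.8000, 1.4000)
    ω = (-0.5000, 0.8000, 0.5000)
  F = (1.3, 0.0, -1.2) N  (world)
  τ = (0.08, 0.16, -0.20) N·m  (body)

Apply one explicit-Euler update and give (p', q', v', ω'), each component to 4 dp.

gyro term ω×Iω = (-0.0480, -0.0250, -0.0080)
α = I⁻¹(τ − ω×Iω) = (0.7111, 0.9250, -2.4000)
new body rate ω' = (-0.4289, 0.8925, 0.2600)
Hamilton product q⊗(0,ω) = (0.5000000, 0.0464465, 0.5656856, 0.7535535)
q' = normalize(q + ½dt·q⊗(0,ω)) = (0.7311, 0.5016, 0.0282, -0.4617)
linear accel F/m = (0.5200, 0.0000, -0.4800)
p' = p + v·dt = (-0.2900, 1.3800, 3.1400)
v + (F/m)dt = (0.1520, 1.8000, 1.3520)

p' = (-0.2900, 1.3800, 3.1400)
q' = (0.7311, 0.5016, 0.0282, -0.4617)
v' = (0.1520, 1.8000, 1.3520)
ω' = (-0.4289, 0.8925, 0.2600)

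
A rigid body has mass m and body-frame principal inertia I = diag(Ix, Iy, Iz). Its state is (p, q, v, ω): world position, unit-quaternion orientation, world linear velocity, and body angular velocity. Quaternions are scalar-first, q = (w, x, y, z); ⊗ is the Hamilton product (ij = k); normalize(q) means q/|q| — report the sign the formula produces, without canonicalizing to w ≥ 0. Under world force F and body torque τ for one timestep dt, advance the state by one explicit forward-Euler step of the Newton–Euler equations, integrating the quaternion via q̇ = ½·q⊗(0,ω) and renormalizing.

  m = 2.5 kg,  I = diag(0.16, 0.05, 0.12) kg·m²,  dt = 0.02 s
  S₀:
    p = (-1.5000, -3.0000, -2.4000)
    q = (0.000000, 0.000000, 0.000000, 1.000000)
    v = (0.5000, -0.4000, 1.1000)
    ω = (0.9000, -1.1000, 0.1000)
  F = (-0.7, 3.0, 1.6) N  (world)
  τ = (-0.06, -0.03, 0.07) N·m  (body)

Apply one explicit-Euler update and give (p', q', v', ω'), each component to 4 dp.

a = F/m = (-0.2800, 1.2000, 0.6400)
p' = p + v·dt = (-1.4900, -3.0080, -2.3780)
new velocity v' = (0.4944, -0.3760, 1.1128)
gyro term ω×Iω = (-0.0077, 0.0036, 0.1089)
angular accel α = (-0.3269, -0.6720, -0.3242)
ω' = ω + α·dt = (0.8935, -1.1134, 0.0935)
2q̇ = q⊗(0,ω) = (-0.1000000, 1.1000000, 0.9000000, 0.0000000)
updated quaternion q' = (-0.0010, 0.0110, 0.0090, 0.9999)

p' = (-1.4900, -3.0080, -2.3780)
q' = (-0.0010, 0.0110, 0.0090, 0.9999)
v' = (0.4944, -0.3760, 1.1128)
ω' = (0.8935, -1.1134, 0.0935)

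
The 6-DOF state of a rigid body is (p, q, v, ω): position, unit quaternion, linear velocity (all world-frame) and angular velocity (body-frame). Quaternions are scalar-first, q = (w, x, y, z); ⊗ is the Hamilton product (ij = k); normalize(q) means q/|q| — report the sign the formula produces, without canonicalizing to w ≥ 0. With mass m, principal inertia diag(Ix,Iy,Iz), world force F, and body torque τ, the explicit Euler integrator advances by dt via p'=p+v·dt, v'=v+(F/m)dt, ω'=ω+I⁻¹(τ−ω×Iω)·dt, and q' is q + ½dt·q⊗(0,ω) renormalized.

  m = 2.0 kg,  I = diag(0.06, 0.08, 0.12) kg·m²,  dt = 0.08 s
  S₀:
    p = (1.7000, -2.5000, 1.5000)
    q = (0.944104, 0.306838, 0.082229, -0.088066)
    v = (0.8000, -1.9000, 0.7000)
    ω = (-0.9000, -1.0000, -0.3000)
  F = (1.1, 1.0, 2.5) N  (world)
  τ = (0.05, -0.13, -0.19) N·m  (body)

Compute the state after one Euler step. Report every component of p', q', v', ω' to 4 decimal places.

a = F/m = (0.5500, 0.5000, 1.2500)
new position p' = (1.7640, -2.6520, 1.5560)
v + (F/m)dt = (0.8440, -1.8600, 0.8000)
gyro term ω×Iω = (0.0120, -0.0162, 0.0180)
(τ − ω×Iω)/I = (0.6333, -1.4225, -1.7333)
new body rate ω' = (-0.8493, -1.1138, -0.4387)
q⊗(0,ω) = (0.3319634, -0.9624283, -0.7727932, -0.5160631)
q' = normalize(q + ½dt·q⊗(0,ω)) = (0.9559, 0.2679, 0.0512, -0.1085)

p' = (1.7640, -2.6520, 1.5560)
q' = (0.9559, 0.2679, 0.0512, -0.1085)
v' = (0.8440, -1.8600, 0.8000)
ω' = (-0.8493, -1.1138, -0.4387)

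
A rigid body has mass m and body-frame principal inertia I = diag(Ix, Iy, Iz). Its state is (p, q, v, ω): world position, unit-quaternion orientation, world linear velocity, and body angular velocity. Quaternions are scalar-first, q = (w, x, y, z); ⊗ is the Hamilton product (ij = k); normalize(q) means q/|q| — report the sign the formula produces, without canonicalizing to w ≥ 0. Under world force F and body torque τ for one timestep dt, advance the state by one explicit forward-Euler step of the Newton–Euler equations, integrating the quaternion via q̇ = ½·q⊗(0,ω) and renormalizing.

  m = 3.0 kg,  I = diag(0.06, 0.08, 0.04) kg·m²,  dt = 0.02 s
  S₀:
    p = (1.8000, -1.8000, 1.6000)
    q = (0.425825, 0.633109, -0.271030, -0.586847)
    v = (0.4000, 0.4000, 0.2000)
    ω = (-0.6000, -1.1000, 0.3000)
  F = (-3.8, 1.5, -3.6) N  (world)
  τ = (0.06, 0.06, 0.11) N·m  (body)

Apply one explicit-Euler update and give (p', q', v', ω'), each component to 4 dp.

p' = (1.8080, -1.7920, 1.6040)
q' = (0.4284, 0.6232, -0.2741, -0.5941)
v' = (0.3747, 0.4100, 0.1760)
ω' = (-0.5844, -1.0841, 0.3484)

a = (-1.2667, 0.5000, -1.2000)
p + v·dt = (1.8080, -1.7920, 1.6040)
v + (F/m)dt = (0.3747, 0.4100, 0.1760)
precession coupling ω×(Iω) = (0.0132, -0.0036, 0.0132)
(τ − ω×Iω)/I = (0.7800, 0.7950, 2.4200)
ω + α·dt = (-0.5844, -1.0841, 0.3484)
Hamilton product q⊗(0,ω) = (0.2577865, -0.9823357, -0.3062320, -0.7312904)
q' = normalize(q + ½dt·q⊗(0,ω)) = (0.4284, 0.6232, -0.2741, -0.5941)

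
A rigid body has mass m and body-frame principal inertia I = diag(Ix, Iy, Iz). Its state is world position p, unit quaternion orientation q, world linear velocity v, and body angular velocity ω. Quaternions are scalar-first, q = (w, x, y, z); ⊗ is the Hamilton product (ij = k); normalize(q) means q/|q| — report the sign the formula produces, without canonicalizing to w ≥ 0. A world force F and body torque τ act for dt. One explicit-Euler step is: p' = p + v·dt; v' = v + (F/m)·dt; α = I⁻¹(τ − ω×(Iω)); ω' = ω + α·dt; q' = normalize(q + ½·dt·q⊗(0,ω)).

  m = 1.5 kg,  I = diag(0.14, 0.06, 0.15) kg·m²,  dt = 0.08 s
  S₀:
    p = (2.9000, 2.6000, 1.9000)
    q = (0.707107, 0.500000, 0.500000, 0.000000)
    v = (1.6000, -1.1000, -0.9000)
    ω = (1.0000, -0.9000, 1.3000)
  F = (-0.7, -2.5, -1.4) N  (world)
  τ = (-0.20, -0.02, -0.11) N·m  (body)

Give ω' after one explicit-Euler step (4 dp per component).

ω' = (0.9459, -0.9093, 1.2029)

angular accel α = (-0.6764, -0.1167, -1.2133)
new body rate ω' = (0.9459, -0.9093, 1.2029)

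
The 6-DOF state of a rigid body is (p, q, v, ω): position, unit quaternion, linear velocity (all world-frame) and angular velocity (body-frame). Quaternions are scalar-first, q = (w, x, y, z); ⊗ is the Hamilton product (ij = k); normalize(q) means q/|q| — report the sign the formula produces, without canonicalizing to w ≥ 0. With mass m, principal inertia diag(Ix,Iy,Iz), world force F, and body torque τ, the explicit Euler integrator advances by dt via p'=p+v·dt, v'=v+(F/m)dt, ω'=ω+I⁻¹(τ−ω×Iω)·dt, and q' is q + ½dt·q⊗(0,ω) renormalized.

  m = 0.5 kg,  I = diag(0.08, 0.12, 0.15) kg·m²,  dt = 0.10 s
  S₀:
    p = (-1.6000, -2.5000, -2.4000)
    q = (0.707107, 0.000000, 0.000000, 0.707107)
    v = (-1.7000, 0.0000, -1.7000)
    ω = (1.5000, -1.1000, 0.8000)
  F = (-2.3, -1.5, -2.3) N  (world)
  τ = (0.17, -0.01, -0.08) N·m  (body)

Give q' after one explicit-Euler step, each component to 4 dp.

q' = (0.6754, 0.0915, 0.0141, 0.7317)

Hamilton product q⊗(0,ω) = (-0.5656856, 1.8384782, 0.2828428, 0.5656856)
q + ½dt·q⊗(0,ω), renormalized = (0.6754, 0.0915, 0.0141, 0.7317)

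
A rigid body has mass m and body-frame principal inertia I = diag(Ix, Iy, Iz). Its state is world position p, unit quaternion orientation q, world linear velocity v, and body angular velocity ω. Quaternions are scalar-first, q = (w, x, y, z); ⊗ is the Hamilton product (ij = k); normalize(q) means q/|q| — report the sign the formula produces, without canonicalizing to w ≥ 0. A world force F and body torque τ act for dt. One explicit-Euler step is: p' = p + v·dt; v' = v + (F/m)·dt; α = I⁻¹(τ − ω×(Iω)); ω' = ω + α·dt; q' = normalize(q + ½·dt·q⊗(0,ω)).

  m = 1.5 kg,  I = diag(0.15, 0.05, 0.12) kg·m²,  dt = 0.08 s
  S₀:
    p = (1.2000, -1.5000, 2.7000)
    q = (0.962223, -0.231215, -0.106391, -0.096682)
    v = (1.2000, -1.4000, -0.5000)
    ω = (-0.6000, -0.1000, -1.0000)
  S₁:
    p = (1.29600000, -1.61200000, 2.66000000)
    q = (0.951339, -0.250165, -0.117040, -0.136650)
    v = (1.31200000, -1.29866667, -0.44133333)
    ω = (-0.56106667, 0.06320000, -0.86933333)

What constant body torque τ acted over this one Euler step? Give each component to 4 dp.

τ = (0.0800, 0.1200, 0.1900)

Δω = ω₁−ω₀ = (0.03893333, 0.16320000, 0.13066667)
gyro term ω₀×Iω₀ = (0.0070, 0.0180, -0.0060)
applied torque τ = (0.0800, 0.1200, 0.1900)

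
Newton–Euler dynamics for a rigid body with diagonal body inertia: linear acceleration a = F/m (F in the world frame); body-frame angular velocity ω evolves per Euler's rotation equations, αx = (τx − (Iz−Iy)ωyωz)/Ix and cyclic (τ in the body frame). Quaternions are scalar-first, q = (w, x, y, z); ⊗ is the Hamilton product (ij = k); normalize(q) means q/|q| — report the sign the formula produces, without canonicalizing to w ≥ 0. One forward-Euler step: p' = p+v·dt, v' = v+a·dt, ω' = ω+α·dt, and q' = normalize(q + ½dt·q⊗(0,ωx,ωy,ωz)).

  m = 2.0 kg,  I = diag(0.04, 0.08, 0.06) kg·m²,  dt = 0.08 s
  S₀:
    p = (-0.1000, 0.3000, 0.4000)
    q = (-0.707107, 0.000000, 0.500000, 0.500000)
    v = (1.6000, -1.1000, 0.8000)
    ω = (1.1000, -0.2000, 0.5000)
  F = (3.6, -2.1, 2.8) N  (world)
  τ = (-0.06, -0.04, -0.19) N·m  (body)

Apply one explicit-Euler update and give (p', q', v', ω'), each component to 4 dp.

p' = (0.0280, 0.2120, 0.4640)
q' = (-0.7123, -0.0171, 0.5270, 0.4633)
v' = (1.7440, -1.1840, 0.9120)
ω' = (0.9760, -0.2290, 0.2584)

a = F/m = (1.8000, -1.0500, 1.4000)
p + v·dt = (0.0280, 0.2120, 0.4640)
new velocity v' = (1.7440, -1.1840, 0.9120)
angular accel α = (-1.5500, -0.3625, -3.0200)
new body rate ω' = (0.9760, -0.2290, 0.2584)
2q̇ = q⊗(0,ω) = (-0.1500000, -0.4278177, 0.6914214, -0.9035535)
updated quaternion q' = (-0.7123, -0.0171, 0.5270, 0.4633)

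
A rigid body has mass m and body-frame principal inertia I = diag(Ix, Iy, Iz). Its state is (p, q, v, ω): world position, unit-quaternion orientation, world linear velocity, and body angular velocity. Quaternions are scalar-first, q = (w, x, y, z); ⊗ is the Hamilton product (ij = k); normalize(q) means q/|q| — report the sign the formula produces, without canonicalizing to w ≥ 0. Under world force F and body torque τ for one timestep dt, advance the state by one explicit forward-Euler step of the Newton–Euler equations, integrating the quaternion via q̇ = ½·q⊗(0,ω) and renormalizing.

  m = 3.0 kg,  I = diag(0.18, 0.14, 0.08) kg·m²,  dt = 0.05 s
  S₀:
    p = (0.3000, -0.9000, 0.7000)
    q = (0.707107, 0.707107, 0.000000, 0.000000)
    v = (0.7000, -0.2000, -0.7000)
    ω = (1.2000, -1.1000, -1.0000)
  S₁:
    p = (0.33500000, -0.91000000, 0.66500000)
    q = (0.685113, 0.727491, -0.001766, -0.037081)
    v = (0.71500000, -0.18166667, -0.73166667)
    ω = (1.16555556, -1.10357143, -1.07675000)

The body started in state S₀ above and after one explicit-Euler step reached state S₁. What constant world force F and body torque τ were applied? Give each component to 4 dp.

F = (0.9000, 1.1000, -1.9000)
τ = (-0.1900, -0.1300, -0.0700)

velocity change Δv = (0.01500000, 0.01833333, -0.03166667)
F = m·Δv/dt = (0.9000, 1.1000, -1.9000)
Δω = ω₁−ω₀ = (-0.03444444, -0.00357143, -0.07675000)
I·α + gyro = (-0.1900, -0.1300, -0.0700)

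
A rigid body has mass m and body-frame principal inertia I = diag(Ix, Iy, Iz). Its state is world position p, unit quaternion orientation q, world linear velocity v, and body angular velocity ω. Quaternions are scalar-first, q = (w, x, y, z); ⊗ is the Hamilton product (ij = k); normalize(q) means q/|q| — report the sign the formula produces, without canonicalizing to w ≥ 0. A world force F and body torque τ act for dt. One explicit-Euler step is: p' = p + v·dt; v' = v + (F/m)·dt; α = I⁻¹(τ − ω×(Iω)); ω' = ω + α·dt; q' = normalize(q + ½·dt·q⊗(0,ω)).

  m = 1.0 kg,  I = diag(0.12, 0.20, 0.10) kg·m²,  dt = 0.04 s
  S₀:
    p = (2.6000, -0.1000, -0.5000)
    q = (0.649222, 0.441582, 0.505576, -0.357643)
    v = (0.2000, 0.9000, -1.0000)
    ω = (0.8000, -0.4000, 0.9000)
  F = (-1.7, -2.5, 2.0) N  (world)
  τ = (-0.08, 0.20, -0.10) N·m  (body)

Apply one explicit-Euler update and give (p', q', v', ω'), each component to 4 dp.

p' = (2.6080, -0.0640, -0.5400)
q' = (0.6524, 0.4581, 0.4866, -0.3575)
v' = (0.1320, 0.8000, -0.9200)
ω' = (0.7613, -0.3629, 0.8702)

linear accel F/m = (-1.7000, -2.5000, 2.0000)
p + v·dt = (2.6080, -0.0640, -0.5400)
new velocity v' = (0.1320, 0.8000, -0.9200)
α = I⁻¹(τ − ω×Iω) = (-0.9667, 0.9280, -0.7440)
new body rate ω' = (0.7613, -0.3629, 0.8702)
2q̇ = q⊗(0,ω) = (0.1708435, 0.8313388, -0.9432270, 0.0032062)
q' = normalize(q + ½dt·q⊗(0,ω)) = (0.6524, 0.4581, 0.4866, -0.3575)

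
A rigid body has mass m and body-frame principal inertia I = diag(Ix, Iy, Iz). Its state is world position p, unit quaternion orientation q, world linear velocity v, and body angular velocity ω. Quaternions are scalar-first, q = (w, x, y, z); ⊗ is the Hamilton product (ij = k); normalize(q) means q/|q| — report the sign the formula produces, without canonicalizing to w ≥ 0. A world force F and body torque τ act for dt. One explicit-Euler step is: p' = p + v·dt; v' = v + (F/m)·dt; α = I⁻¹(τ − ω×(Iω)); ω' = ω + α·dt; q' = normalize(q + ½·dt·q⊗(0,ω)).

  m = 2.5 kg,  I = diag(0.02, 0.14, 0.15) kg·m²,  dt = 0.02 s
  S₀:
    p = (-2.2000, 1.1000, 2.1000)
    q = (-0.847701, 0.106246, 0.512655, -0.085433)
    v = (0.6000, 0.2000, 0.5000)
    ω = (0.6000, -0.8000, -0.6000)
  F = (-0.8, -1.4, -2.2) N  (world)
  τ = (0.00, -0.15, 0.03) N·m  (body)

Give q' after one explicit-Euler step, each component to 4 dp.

q' = (-0.8447, 0.0974, 0.5195, -0.0843)

Hamilton product q⊗(0,ω) = (0.2951166, -0.8845600, 0.6906486, 0.1160308)
updated quaternion q' = (-0.8447, 0.0974, 0.5195, -0.0843)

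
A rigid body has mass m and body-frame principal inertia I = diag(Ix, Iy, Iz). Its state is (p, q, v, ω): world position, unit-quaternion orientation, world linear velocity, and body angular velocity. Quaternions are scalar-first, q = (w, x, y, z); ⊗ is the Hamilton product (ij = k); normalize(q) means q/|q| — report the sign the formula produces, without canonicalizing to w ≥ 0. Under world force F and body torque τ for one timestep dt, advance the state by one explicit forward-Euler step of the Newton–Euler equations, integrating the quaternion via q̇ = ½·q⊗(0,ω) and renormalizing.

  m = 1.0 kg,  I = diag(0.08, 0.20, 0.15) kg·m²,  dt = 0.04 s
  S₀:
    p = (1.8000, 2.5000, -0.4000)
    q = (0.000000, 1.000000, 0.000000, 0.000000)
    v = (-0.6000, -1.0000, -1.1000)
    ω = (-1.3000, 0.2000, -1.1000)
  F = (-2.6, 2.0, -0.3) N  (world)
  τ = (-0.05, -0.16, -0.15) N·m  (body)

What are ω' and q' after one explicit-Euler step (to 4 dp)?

ω' = (-1.3305, 0.1880, -1.1317)
q' = (0.0260, 0.9994, 0.0220, 0.0040)

(τ − ω×Iω)/I = (-0.7625, -0.2995, -0.7920)
ω + α·dt = (-1.3305, 0.1880, -1.1317)
2q̇ = q⊗(0,ω) = (1.3000000, 0.0000000, 1.1000000, 0.2000000)
q' = normalize(q + ½dt·q⊗(0,ω)) = (0.0260, 0.9994, 0.0220, 0.0040)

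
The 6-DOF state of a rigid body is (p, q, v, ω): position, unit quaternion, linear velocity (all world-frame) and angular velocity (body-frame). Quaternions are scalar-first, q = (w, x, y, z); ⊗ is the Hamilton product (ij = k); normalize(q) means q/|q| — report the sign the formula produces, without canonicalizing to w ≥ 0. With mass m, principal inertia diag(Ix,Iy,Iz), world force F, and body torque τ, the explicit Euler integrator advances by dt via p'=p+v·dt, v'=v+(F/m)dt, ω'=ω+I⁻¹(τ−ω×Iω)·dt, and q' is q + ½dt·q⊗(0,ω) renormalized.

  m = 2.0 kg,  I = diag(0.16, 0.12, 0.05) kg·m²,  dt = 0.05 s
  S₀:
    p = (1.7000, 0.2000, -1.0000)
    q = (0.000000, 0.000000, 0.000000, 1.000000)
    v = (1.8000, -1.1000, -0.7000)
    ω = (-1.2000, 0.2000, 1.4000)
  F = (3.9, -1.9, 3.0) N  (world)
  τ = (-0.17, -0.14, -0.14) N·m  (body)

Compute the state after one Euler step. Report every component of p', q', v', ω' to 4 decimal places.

p' = (1.7900, 0.1450, -1.0350)
q' = (-0.0350, -0.0050, -0.0300, 0.9989)
v' = (1.8975, -1.1475, -0.6250)
ω' = (-1.2470, 0.2187, 1.2504)

a = F/m = (1.9500, -0.9500, 1.5000)
p + v·dt = (1.7900, 0.1450, -1.0350)
new velocity v' = (1.8975, -1.1475, -0.6250)
α = I⁻¹(τ − ω×Iω) = (-0.9400, 0.3733, -2.9920)
new body rate ω' = (-1.2470, 0.2187, 1.2504)
2q̇ = q⊗(0,ω) = (-1.4000000, -0.2000000, -1.2000000, 0.0000000)
updated quaternion q' = (-0.0350, -0.0050, -0.0300, 0.9989)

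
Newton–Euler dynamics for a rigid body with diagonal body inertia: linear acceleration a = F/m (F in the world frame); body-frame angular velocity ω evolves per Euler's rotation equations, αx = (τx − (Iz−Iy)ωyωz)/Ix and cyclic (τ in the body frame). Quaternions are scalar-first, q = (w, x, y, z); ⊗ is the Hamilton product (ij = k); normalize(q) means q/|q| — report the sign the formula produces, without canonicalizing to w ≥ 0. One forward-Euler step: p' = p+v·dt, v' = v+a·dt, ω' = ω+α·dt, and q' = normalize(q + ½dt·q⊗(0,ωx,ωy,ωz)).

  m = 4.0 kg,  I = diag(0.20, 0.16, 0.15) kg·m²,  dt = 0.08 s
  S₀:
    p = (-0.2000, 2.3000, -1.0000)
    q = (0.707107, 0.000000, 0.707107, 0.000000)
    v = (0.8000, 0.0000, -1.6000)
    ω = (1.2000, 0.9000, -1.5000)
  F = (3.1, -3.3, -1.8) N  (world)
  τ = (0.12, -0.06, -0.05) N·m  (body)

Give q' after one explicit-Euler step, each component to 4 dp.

q' = (0.6792, -0.0085, 0.7299, -0.0761)

Hamilton product q⊗(0,ω) = (-0.6363963, -0.2121321, 0.6363963, -1.9091889)
q' = normalize(q + ½dt·q⊗(0,ω)) = (0.6792, -0.0085, 0.7299, -0.0761)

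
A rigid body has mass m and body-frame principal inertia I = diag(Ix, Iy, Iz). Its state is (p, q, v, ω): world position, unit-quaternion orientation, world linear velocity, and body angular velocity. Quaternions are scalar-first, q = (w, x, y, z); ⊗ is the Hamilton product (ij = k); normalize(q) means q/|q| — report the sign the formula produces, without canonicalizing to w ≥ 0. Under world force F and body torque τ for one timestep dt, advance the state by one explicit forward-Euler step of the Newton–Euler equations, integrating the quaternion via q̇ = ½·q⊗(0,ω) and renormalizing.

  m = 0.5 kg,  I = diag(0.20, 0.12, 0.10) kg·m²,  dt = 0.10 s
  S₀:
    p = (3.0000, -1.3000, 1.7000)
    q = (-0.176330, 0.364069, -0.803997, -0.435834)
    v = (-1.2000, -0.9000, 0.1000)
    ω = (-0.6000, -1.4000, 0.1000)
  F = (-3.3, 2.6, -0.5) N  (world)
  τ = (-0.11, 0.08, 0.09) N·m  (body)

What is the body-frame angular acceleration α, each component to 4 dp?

ω×(Iω) gyroscopic = (0.0028, -0.0060, -0.0672)
(τ − ω×Iω)/I = (-0.5640, 0.7167, 1.5720)

α = (-0.5640, 0.7167, 1.5720)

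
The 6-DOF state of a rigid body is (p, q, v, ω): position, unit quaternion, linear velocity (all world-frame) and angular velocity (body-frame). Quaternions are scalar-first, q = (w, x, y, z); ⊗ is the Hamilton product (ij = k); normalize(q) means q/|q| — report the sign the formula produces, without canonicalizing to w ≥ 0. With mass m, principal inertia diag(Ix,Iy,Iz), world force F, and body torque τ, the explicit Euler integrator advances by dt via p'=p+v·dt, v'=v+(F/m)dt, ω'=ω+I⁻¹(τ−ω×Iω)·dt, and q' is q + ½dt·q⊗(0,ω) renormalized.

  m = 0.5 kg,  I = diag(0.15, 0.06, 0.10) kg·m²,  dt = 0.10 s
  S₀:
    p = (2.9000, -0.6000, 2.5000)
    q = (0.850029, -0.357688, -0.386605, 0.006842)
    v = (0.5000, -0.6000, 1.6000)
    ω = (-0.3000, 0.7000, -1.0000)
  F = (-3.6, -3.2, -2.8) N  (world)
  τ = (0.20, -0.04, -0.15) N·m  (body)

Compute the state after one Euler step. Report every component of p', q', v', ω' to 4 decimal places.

p' = (2.9500, -0.6600, 2.6600)
q' = (0.8568, -0.3507, -0.3741, -0.0539)
v' = (-0.2200, -1.2400, 1.0400)
ω' = (-0.1480, 0.6083, -1.1689)

new position p' = (2.9500, -0.6600, 2.6600)
v + (F/m)dt = (-0.2200, -1.2400, 1.0400)
angular accel α = (1.5200, -0.9167, -1.6890)
ω + α·dt = (-0.1480, 0.6083, -1.1689)
q⊗(0,ω) = (0.1701591, 0.1268069, 0.2352797, -1.2163921)
updated quaternion q' = (0.8568, -0.3507, -0.3741, -0.0539)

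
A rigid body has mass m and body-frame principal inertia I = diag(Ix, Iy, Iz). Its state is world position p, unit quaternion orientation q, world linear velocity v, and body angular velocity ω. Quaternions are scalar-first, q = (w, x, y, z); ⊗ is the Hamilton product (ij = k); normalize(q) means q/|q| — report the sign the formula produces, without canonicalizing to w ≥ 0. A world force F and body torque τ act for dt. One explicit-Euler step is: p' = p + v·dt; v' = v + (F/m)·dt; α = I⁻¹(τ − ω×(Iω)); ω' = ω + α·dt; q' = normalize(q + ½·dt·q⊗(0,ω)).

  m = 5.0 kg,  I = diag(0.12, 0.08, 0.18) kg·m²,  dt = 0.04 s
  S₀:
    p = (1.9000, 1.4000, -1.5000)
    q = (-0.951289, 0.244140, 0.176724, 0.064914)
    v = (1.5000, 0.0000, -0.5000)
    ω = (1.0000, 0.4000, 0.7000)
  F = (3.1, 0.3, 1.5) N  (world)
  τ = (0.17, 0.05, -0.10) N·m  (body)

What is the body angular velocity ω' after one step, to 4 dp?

ω' = (1.0473, 0.4460, 0.6813)

angular accel α = (1.1833, 1.1500, -0.4667)
ω + α·dt = (1.0473, 0.4460, 0.6813)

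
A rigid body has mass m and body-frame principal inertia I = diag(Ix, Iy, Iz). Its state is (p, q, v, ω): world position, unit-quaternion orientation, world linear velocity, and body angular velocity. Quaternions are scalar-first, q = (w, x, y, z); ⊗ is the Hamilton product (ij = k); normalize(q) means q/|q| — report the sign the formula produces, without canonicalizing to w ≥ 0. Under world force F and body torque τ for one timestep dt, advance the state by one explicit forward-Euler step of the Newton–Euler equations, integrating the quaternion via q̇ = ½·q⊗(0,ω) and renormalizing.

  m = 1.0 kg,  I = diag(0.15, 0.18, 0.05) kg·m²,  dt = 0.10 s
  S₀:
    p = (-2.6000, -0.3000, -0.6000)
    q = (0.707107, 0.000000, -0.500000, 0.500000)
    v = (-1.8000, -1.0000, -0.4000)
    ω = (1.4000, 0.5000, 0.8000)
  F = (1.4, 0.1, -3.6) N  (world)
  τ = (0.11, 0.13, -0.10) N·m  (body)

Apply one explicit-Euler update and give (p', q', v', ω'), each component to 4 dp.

p' = (-2.7800, -0.4000, -0.6400)
q' = (0.6971, 0.0169, -0.4457, 0.5613)
v' = (-1.6600, -0.9900, -0.7600)
ω' = (1.5080, 0.5100, 0.5580)

α = I⁻¹(τ − ω×Iω) = (1.0800, 0.1000, -2.4200)
ω' = ω + α·dt = (1.5080, 0.5100, 0.5580)
2q̇ = q⊗(0,ω) = (-0.1500000, 0.3399498, 1.0535535, 1.2656856)
updated quaternion q' = (0.6971, 0.0169, -0.4457, 0.5613)
new position p' = (-2.7800, -0.4000, -0.6400)
v' = v + a·dt = (-1.6600, -0.9900, -0.7600)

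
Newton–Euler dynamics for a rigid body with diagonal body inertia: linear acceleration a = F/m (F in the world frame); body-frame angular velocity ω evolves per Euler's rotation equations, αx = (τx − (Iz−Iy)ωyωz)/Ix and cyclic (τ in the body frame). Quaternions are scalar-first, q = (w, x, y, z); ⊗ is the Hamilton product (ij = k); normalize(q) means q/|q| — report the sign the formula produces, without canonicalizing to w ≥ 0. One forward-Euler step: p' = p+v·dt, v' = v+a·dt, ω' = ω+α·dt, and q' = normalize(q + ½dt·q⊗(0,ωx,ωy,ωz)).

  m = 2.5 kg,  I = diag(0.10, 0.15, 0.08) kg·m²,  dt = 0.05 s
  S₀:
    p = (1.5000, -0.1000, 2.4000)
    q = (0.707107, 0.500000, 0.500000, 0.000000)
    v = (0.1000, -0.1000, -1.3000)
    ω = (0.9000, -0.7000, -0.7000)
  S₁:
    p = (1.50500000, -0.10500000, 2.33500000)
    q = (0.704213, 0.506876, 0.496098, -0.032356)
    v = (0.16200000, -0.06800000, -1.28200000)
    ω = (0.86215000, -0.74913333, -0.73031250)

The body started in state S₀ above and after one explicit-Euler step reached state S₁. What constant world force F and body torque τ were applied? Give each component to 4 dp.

rate change Δω = (-0.03785000, -0.04913333, -0.03031250)
precession coupling = (-0.0343, -0.0126, -0.0315)
τ = I·(Δω/dt) + ω₀×(Iω₀) = (-0.1100, -0.1600, -0.0800)
v₁ − v₀ = (0.06200000, 0.03200000, 0.01800000)
applied force F = (3.1000, 1.6000, 0.9000)

F = (3.1000, 1.6000, 0.9000)
τ = (-0.1100, -0.1600, -0.0800)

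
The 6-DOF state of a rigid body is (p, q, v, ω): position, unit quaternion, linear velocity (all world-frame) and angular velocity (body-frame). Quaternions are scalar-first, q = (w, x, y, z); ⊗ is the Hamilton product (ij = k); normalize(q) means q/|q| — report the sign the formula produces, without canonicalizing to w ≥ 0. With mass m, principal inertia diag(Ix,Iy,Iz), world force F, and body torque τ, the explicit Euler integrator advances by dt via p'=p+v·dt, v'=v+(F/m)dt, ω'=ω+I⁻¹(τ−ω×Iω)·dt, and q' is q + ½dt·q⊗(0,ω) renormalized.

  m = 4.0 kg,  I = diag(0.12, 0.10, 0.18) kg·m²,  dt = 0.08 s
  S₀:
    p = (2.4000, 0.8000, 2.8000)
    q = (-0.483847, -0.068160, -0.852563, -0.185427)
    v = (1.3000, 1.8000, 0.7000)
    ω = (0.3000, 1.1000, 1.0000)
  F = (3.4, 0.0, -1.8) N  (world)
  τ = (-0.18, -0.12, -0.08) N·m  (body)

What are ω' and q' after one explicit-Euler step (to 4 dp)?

ω' = (0.1213, 1.0184, 0.9674)
q' = (-0.4373, -0.0997, -0.8717, -0.1972)

(τ − ω×Iω)/I = (-2.2333, -1.0200, -0.4078)
ω + α·dt = (0.1213, 1.0184, 0.9674)
Hamilton product q⊗(0,ω) = (1.1436943, -0.7937474, -0.5196998, -0.3030541)
updated quaternion q' = (-0.4373, -0.0997, -0.8717, -0.1972)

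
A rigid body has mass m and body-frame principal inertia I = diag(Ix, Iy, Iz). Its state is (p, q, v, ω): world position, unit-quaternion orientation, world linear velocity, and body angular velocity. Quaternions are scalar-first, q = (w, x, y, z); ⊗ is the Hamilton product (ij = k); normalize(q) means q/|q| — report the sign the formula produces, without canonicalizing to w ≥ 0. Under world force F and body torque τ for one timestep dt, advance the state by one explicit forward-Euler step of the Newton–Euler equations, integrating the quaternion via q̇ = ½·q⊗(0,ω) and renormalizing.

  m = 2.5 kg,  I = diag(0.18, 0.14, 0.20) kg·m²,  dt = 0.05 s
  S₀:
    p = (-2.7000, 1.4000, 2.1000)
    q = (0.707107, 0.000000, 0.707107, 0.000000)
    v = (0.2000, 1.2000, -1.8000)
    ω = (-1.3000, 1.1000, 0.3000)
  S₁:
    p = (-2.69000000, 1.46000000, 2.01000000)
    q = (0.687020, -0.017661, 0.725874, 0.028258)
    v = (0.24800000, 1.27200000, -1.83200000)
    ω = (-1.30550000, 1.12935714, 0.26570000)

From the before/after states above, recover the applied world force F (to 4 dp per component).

velocity change Δv = (0.04800000, 0.07200000, -0.03200000)
m·(v₁−v₀)/dt = (2.4000, 3.6000, -1.6000)

F = (2.4000, 3.6000, -1.6000)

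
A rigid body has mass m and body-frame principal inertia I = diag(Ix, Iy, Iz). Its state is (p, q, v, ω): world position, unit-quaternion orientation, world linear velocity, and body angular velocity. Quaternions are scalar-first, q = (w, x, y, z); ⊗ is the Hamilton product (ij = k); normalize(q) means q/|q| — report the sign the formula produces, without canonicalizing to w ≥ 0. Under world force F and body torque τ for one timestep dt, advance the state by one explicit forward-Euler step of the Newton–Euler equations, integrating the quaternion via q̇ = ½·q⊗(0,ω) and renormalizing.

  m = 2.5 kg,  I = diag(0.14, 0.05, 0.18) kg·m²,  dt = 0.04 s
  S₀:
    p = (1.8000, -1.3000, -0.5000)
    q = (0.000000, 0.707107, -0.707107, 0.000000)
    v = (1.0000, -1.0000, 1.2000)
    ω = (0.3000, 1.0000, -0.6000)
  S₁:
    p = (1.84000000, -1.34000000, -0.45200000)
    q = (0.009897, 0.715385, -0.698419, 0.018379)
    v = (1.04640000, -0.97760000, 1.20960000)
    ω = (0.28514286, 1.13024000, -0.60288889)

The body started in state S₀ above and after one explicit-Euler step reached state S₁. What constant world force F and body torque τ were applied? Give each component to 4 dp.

velocity change Δv = (0.04640000, 0.02240000, 0.00960000)
applied force F = (2.9000, 1.4000, 0.6000)
Δω = ω₁−ω₀ = (-0.01485714, 0.13024000, -0.00288889)
τ = I·(Δω/dt) + ω₀×(Iω₀) = (-0.1300, 0.1700, -0.0400)

F = (2.9000, 1.4000, 0.6000)
τ = (-0.1300, 0.1700, -0.0400)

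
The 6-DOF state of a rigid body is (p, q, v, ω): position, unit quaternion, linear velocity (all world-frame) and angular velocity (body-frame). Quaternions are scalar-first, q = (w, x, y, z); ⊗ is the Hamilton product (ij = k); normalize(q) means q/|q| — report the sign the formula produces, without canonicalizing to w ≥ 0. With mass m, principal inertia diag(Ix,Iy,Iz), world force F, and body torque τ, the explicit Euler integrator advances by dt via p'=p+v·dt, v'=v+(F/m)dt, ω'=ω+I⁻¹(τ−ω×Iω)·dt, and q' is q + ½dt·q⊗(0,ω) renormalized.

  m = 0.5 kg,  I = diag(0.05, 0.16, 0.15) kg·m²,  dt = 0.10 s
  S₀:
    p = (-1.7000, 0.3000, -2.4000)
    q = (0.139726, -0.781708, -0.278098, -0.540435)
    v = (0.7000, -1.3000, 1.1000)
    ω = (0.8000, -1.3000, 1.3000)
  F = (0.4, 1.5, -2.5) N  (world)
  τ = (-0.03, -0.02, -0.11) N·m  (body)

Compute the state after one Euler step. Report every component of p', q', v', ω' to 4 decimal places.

gyro term ω×Iω = (0.0169, -0.1040, -0.1144)
α = I⁻¹(τ − ω×Iω) = (-0.9380, 0.5250, 0.0293)
ω' = ω + α·dt = (0.7062, -1.2475, 1.3029)
q⊗(0,ω) = (0.9664045, -0.9523121, 0.4022286, 1.4203426)
updated quaternion q' = (0.1871, -0.8252, -0.2567, -0.4671)
new position p' = (-1.6300, 0.1700, -2.2900)
v + (F/m)dt = (0.7800, -1.0000, 0.6000)

p' = (-1.6300, 0.1700, -2.2900)
q' = (0.1871, -0.8252, -0.2567, -0.4671)
v' = (0.7800, -1.0000, 0.6000)
ω' = (0.7062, -1.2475, 1.3029)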